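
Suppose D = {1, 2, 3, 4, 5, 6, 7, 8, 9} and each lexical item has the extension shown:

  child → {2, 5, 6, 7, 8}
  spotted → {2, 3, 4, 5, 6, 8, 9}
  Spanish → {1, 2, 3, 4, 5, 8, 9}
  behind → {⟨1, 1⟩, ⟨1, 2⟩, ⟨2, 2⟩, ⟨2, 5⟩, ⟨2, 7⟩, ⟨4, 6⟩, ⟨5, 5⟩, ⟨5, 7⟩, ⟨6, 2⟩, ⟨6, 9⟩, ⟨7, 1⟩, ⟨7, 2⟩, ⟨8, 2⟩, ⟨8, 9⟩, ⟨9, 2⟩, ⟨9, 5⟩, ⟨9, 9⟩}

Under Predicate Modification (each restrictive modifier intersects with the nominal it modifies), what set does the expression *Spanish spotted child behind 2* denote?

{2, 8}

⟦behind 2⟧ = {x : ⟨x, 2⟩ ∈ ⟦behind⟧} = {1, 2, 6, 7, 8, 9}
⟦child⟧ = {2, 5, 6, 7, 8}
… ∩ ⟦behind 2⟧ = {2, 5, 6, 7, 8} ∩ {1, 2, 6, 7, 8, 9} = {2, 6, 7, 8}
… ∩ ⟦Spanish⟧ = {2, 6, 7, 8} ∩ {1, 2, 3, 4, 5, 8, 9} = {2, 8}
… ∩ ⟦spotted⟧ = {2, 8} ∩ {2, 3, 4, 5, 6, 8, 9} = {2, 8}
So ⟦Spanish spotted child behind 2⟧ = {2, 8}.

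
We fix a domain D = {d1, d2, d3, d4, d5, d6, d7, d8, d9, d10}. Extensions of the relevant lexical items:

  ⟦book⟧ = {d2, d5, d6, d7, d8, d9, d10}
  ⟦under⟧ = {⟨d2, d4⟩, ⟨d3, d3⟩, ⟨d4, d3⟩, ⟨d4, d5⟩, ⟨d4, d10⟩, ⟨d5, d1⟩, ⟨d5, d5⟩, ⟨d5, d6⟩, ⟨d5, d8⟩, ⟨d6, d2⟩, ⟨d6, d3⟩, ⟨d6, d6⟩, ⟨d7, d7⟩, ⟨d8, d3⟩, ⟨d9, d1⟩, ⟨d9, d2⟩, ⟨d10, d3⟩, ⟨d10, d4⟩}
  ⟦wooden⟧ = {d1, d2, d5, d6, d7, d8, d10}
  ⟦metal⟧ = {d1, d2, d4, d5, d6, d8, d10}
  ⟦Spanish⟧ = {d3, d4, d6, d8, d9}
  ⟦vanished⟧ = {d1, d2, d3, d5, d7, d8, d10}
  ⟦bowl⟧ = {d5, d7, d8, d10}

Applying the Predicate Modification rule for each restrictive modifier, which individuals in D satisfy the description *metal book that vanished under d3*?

{d8, d10}

⟦that vanished⟧ = ⟦vanished⟧ = {d1, d2, d3, d5, d7, d8, d10}
⟦under d3⟧ = {x : ⟨x, d3⟩ ∈ ⟦under⟧} = {d3, d4, d6, d8, d10}
⟦book⟧ = {d2, d5, d6, d7, d8, d9, d10}
… ∩ ⟦that vanished⟧ = {d2, d5, d6, d7, d8, d9, d10} ∩ {d1, d2, d3, d5, d7, d8, d10} = {d2, d5, d7, d8, d10}
… ∩ ⟦under d3⟧ = {d2, d5, d7, d8, d10} ∩ {d3, d4, d6, d8, d10} = {d8, d10}
… ∩ ⟦metal⟧ = {d8, d10} ∩ {d1, d2, d4, d5, d6, d8, d10} = {d8, d10}
So ⟦metal book that vanished under d3⟧ = {d8, d10}.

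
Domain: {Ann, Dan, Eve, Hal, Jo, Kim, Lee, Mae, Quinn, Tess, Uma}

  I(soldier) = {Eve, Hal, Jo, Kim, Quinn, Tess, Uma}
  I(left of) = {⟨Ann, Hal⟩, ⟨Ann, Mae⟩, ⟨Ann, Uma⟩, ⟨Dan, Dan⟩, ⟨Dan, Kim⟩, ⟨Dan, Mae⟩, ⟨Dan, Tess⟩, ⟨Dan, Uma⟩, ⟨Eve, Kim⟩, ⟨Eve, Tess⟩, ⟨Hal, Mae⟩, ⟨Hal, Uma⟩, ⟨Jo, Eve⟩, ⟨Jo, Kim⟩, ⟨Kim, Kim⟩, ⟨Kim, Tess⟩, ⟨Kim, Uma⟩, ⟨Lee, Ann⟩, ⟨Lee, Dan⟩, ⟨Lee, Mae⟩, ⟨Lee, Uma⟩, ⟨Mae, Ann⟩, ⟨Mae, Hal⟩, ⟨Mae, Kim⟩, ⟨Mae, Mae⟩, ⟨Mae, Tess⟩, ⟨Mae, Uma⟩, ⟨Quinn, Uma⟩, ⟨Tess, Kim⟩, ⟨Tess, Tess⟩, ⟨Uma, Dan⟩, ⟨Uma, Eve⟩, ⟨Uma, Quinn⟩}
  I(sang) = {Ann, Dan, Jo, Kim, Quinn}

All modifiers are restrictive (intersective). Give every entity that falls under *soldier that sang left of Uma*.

⟦that sang⟧ = ⟦sang⟧ = {Ann, Dan, Jo, Kim, Quinn}
⟦left of Uma⟧ = {x : ⟨x, Uma⟩ ∈ ⟦left of⟧} = {Ann, Dan, Hal, Kim, Lee, Mae, Quinn}
⟦soldier⟧ = {Eve, Hal, Jo, Kim, Quinn, Tess, Uma}
… ∩ ⟦that sang⟧ = {Eve, Hal, Jo, Kim, Quinn, Tess, Uma} ∩ {Ann, Dan, Jo, Kim, Quinn} = {Jo, Kim, Quinn}
… ∩ ⟦left of Uma⟧ = {Jo, Kim, Quinn} ∩ {Ann, Dan, Hal, Kim, Lee, Mae, Quinn} = {Kim, Quinn}
So ⟦soldier that sang left of Uma⟧ = {Kim, Quinn}.

{Kim, Quinn}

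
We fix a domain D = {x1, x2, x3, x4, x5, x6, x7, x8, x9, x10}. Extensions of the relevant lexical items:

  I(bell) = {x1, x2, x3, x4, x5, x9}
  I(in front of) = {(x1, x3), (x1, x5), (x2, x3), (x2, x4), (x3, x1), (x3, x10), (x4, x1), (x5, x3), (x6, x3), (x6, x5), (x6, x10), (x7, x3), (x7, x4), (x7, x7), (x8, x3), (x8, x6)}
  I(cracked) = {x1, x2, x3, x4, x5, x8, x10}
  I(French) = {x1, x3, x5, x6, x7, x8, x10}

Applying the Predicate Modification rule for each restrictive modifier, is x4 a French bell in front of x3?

no

⟦in front of x3⟧ = {x : ⟨x, x3⟩ ∈ ⟦in front of⟧} = {x1, x2, x5, x6, x7, x8}
⟦bell⟧ = {x1, x2, x3, x4, x5, x9}
… ∩ ⟦in front of x3⟧ = {x1, x2, x3, x4, x5, x9} ∩ {x1, x2, x5, x6, x7, x8} = {x1, x2, x5}
… ∩ ⟦French⟧ = {x1, x2, x5} ∩ {x1, x3, x5, x6, x7, x8, x10} = {x1, x5}
⟦French bell in front of x3⟧ = {x1, x5}; x4 ∉ this set.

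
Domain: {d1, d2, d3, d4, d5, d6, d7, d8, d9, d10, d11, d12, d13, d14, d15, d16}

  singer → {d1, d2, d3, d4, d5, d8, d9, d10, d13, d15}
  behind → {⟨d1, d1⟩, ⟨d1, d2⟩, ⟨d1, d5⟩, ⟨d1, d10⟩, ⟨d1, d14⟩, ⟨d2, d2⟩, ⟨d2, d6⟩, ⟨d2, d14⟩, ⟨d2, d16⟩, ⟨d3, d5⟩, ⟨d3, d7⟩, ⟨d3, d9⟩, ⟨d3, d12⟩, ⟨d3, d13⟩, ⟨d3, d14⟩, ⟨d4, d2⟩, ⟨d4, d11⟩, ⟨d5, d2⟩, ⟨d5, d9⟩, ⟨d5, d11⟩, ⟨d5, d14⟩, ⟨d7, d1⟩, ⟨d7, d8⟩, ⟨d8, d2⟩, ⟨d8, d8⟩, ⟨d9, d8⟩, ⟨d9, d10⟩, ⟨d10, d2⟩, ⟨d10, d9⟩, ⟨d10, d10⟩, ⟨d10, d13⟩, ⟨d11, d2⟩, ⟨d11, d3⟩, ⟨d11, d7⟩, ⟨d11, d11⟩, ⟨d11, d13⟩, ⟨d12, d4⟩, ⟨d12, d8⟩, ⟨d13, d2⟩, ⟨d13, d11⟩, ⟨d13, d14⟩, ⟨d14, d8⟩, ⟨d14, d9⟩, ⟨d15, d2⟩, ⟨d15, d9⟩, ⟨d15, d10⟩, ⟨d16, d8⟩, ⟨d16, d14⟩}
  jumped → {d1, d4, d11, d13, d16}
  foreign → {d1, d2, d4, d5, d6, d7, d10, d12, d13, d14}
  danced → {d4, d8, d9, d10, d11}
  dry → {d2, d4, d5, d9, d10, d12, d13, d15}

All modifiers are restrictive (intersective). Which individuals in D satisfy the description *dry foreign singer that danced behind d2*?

{d4, d10}

⟦that danced⟧ = ⟦danced⟧ = {d4, d8, d9, d10, d11}
⟦behind d2⟧ = {x : ⟨x, d2⟩ ∈ ⟦behind⟧} = {d1, d2, d4, d5, d8, d10, d11, d13, d15}
⟦singer⟧ = {d1, d2, d3, d4, d5, d8, d9, d10, d13, d15}
… ∩ ⟦that danced⟧ = {d1, d2, d3, d4, d5, d8, d9, d10, d13, d15} ∩ {d4, d8, d9, d10, d11} = {d4, d8, d9, d10}
… ∩ ⟦behind d2⟧ = {d4, d8, d9, d10} ∩ {d1, d2, d4, d5, d8, d10, d11, d13, d15} = {d4, d8, d10}
… ∩ ⟦dry⟧ = {d4, d8, d10} ∩ {d2, d4, d5, d9, d10, d12, d13, d15} = {d4, d10}
… ∩ ⟦foreign⟧ = {d4, d10} ∩ {d1, d2, d4, d5, d6, d7, d10, d12, d13, d14} = {d4, d10}
So ⟦dry foreign singer that danced behind d2⟧ = {d4, d10}.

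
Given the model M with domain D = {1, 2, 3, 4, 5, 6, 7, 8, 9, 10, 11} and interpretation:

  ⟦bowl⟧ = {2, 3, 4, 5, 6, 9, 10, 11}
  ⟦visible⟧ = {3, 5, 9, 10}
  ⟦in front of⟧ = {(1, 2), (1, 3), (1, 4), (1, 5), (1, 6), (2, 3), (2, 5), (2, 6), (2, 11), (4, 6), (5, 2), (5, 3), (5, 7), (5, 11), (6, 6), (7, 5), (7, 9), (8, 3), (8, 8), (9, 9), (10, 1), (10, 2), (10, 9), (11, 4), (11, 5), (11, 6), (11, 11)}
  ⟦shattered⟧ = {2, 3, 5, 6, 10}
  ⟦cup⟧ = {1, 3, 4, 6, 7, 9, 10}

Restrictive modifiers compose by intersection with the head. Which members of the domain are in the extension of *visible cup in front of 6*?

⟦in front of 6⟧ = {x : ⟨x, 6⟩ ∈ ⟦in front of⟧} = {1, 2, 4, 6, 11}
⟦cup⟧ = {1, 3, 4, 6, 7, 9, 10}
… ∩ ⟦in front of 6⟧ = {1, 3, 4, 6, 7, 9, 10} ∩ {1, 2, 4, 6, 11} = {1, 4, 6}
… ∩ ⟦visible⟧ = {1, 4, 6} ∩ {3, 5, 9, 10} = ∅
So ⟦visible cup in front of 6⟧ = ∅.

∅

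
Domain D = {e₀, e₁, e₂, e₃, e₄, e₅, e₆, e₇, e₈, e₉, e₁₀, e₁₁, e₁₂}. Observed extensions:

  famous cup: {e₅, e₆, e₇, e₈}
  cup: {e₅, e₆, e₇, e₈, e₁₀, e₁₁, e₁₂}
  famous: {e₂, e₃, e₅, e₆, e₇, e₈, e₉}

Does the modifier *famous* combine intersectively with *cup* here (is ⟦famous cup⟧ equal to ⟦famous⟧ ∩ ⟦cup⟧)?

⟦famous⟧ ∩ ⟦cup⟧ = {e₂, e₃, e₅, e₆, e₇, e₈, e₉} ∩ {e₅, e₆, e₇, e₈, e₁₀, e₁₁, e₁₂} = {e₅, e₆, e₇, e₈}
Observed ⟦famous cup⟧ = {e₅, e₆, e₇, e₈}.
These coincide, so the modifier is intersective here.

yes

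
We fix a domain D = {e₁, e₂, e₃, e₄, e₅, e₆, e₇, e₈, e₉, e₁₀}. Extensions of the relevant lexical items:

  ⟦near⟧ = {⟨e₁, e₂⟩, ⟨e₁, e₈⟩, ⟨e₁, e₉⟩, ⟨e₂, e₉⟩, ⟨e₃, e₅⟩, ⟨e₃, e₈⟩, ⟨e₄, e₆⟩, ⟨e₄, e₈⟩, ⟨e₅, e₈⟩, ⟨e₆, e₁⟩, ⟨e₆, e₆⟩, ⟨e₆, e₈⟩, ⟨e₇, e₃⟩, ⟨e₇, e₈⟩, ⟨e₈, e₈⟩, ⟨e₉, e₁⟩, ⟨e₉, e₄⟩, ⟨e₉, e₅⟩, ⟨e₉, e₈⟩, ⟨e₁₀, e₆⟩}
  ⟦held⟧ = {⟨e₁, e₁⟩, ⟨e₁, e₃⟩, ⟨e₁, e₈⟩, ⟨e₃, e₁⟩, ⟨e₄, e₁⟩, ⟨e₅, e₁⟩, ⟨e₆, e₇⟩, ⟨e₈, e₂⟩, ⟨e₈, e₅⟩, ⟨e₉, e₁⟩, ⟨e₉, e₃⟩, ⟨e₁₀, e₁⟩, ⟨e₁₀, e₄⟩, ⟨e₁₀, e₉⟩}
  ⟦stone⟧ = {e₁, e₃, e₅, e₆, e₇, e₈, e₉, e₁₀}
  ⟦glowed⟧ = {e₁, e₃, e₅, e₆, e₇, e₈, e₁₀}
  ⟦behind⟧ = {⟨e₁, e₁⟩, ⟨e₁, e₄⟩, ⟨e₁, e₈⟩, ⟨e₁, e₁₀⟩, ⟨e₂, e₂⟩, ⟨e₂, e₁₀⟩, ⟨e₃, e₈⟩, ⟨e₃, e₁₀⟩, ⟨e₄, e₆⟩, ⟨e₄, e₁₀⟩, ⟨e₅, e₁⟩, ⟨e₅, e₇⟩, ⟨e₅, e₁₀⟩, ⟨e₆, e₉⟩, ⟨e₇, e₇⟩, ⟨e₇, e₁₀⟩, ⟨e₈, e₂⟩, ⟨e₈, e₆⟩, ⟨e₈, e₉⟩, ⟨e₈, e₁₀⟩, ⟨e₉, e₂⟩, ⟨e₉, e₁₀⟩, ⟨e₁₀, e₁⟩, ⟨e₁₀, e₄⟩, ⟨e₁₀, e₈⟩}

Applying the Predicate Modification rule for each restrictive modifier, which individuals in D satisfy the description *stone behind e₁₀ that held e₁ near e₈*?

{e₁, e₃, e₅, e₉}

⟦behind e₁₀⟧ = {x : ⟨x, e₁₀⟩ ∈ ⟦behind⟧} = {e₁, e₂, e₃, e₄, e₅, e₇, e₈, e₉}
⟦that held e₁⟧ = {x : ⟨x, e₁⟩ ∈ ⟦held⟧} = {e₁, e₃, e₄, e₅, e₉, e₁₀}
⟦near e₈⟧ = {x : ⟨x, e₈⟩ ∈ ⟦near⟧} = {e₁, e₃, e₄, e₅, e₆, e₇, e₈, e₉}
⟦stone⟧ = {e₁, e₃, e₅, e₆, e₇, e₈, e₉, e₁₀}
… ∩ ⟦behind e₁₀⟧ = {e₁, e₃, e₅, e₆, e₇, e₈, e₉, e₁₀} ∩ {e₁, e₂, e₃, e₄, e₅, e₇, e₈, e₉} = {e₁, e₃, e₅, e₇, e₈, e₉}
… ∩ ⟦that held e₁⟧ = {e₁, e₃, e₅, e₇, e₈, e₉} ∩ {e₁, e₃, e₄, e₅, e₉, e₁₀} = {e₁, e₃, e₅, e₉}
… ∩ ⟦near e₈⟧ = {e₁, e₃, e₅, e₉} ∩ {e₁, e₃, e₄, e₅, e₆, e₇, e₈, e₉} = {e₁, e₃, e₅, e₉}
So ⟦stone behind e₁₀ that held e₁ near e₈⟧ = {e₁, e₃, e₅, e₉}.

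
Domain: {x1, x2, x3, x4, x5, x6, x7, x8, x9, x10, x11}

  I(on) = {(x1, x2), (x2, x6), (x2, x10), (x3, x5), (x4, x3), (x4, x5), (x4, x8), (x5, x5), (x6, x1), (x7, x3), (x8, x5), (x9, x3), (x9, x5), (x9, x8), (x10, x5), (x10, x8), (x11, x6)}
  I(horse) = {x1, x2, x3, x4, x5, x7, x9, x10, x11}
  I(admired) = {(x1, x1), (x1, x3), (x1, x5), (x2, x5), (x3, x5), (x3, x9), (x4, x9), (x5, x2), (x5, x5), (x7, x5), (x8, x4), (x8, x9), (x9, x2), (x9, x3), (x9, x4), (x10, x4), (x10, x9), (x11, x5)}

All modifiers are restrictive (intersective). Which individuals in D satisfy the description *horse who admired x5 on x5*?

⟦who admired x5⟧ = {x : ⟨x, x5⟩ ∈ ⟦admired⟧} = {x1, x2, x3, x5, x7, x11}
⟦on x5⟧ = {x : ⟨x, x5⟩ ∈ ⟦on⟧} = {x3, x4, x5, x8, x9, x10}
⟦horse⟧ = {x1, x2, x3, x4, x5, x7, x9, x10, x11}
… ∩ ⟦who admired x5⟧ = {x1, x2, x3, x4, x5, x7, x9, x10, x11} ∩ {x1, x2, x3, x5, x7, x11} = {x1, x2, x3, x5, x7, x11}
… ∩ ⟦on x5⟧ = {x1, x2, x3, x5, x7, x11} ∩ {x3, x4, x5, x8, x9, x10} = {x3, x5}
So ⟦horse who admired x5 on x5⟧ = {x3, x5}.

{x3, x5}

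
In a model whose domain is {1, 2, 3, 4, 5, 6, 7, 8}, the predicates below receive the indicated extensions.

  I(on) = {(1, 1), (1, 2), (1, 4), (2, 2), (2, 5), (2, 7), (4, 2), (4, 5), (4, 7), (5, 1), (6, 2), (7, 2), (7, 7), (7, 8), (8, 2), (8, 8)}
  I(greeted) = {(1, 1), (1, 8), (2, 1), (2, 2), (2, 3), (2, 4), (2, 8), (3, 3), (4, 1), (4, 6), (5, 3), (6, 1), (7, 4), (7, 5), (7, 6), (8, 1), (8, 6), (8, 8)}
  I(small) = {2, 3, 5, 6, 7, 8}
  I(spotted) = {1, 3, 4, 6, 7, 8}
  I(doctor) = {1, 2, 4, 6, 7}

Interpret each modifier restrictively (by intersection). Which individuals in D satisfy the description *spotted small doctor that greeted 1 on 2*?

{6}

⟦that greeted 1⟧ = {x : ⟨x, 1⟩ ∈ ⟦greeted⟧} = {1, 2, 4, 6, 8}
⟦on 2⟧ = {x : ⟨x, 2⟩ ∈ ⟦on⟧} = {1, 2, 4, 6, 7, 8}
⟦doctor⟧ = {1, 2, 4, 6, 7}
… ∩ ⟦that greeted 1⟧ = {1, 2, 4, 6, 7} ∩ {1, 2, 4, 6, 8} = {1, 2, 4, 6}
… ∩ ⟦on 2⟧ = {1, 2, 4, 6} ∩ {1, 2, 4, 6, 7, 8} = {1, 2, 4, 6}
… ∩ ⟦spotted⟧ = {1, 2, 4, 6} ∩ {1, 3, 4, 6, 7, 8} = {1, 4, 6}
… ∩ ⟦small⟧ = {1, 4, 6} ∩ {2, 3, 5, 6, 7, 8} = {6}
So ⟦spotted small doctor that greeted 1 on 2⟧ = {6}.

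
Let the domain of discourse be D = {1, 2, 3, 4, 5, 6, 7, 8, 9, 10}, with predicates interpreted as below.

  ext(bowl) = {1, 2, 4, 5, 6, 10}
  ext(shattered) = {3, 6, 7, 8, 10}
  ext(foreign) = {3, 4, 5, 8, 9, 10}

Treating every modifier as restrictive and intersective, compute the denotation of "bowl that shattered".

⟦that shattered⟧ = ⟦shattered⟧ = {3, 6, 7, 8, 10}
⟦bowl⟧ = {1, 2, 4, 5, 6, 10}
… ∩ ⟦that shattered⟧ = {1, 2, 4, 5, 6, 10} ∩ {3, 6, 7, 8, 10} = {6, 10}
So ⟦bowl that shattered⟧ = {6, 10}.

{6, 10}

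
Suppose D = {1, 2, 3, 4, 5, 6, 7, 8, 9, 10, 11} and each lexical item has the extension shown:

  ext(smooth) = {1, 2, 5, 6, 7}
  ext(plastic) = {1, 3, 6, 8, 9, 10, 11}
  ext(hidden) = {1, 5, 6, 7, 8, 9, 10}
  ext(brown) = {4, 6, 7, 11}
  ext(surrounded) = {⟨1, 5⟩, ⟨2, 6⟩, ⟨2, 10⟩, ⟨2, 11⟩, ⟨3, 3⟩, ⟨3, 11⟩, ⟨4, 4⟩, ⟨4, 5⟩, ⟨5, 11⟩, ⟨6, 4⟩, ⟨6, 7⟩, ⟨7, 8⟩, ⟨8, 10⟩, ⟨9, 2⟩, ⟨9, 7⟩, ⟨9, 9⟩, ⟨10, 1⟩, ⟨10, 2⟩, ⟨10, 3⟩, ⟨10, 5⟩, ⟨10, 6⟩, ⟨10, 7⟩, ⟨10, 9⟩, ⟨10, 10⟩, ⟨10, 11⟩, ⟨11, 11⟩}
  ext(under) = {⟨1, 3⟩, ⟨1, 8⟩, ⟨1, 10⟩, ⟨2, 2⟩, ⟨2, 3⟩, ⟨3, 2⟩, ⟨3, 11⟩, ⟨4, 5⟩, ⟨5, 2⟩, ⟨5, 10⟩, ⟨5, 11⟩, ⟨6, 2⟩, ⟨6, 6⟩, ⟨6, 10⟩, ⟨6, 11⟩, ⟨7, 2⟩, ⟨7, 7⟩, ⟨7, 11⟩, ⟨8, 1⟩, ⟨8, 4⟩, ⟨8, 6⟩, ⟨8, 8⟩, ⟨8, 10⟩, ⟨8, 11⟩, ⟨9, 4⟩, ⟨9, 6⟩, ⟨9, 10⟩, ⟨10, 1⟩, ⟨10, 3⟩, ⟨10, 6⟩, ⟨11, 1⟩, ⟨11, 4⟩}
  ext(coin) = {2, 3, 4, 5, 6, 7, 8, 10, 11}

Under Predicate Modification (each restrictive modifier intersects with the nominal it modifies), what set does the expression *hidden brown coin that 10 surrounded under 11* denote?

⟦that 10 surrounded⟧ = {x : ⟨10, x⟩ ∈ ⟦surrounded⟧} = {1, 2, 3, 5, 6, 7, 9, 10, 11}
⟦under 11⟧ = {x : ⟨x, 11⟩ ∈ ⟦under⟧} = {3, 5, 6, 7, 8}
⟦coin⟧ = {2, 3, 4, 5, 6, 7, 8, 10, 11}
… ∩ ⟦that 10 surrounded⟧ = {2, 3, 4, 5, 6, 7, 8, 10, 11} ∩ {1, 2, 3, 5, 6, 7, 9, 10, 11} = {2, 3, 5, 6, 7, 10, 11}
… ∩ ⟦under 11⟧ = {2, 3, 5, 6, 7, 10, 11} ∩ {3, 5, 6, 7, 8} = {3, 5, 6, 7}
… ∩ ⟦hidden⟧ = {3, 5, 6, 7} ∩ {1, 5, 6, 7, 8, 9, 10} = {5, 6, 7}
… ∩ ⟦brown⟧ = {5, 6, 7} ∩ {4, 6, 7, 11} = {6, 7}
So ⟦hidden brown coin that 10 surrounded under 11⟧ = {6, 7}.

{6, 7}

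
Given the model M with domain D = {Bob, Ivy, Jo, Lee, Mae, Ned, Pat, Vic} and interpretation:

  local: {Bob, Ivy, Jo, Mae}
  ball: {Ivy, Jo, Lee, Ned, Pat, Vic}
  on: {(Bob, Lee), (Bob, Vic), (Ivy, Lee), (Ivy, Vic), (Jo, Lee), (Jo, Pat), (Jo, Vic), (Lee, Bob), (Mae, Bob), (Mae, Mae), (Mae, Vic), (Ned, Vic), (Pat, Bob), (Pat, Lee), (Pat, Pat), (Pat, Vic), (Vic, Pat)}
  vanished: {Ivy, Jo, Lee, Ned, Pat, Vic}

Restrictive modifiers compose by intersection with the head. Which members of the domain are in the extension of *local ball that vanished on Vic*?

{Ivy, Jo}

⟦that vanished⟧ = ⟦vanished⟧ = {Ivy, Jo, Lee, Ned, Pat, Vic}
⟦on Vic⟧ = {x : ⟨x, Vic⟩ ∈ ⟦on⟧} = {Bob, Ivy, Jo, Mae, Ned, Pat}
⟦ball⟧ = {Ivy, Jo, Lee, Ned, Pat, Vic}
… ∩ ⟦that vanished⟧ = {Ivy, Jo, Lee, Ned, Pat, Vic} ∩ {Ivy, Jo, Lee, Ned, Pat, Vic} = {Ivy, Jo, Lee, Ned, Pat, Vic}
… ∩ ⟦on Vic⟧ = {Ivy, Jo, Lee, Ned, Pat, Vic} ∩ {Bob, Ivy, Jo, Mae, Ned, Pat} = {Ivy, Jo, Ned, Pat}
… ∩ ⟦local⟧ = {Ivy, Jo, Ned, Pat} ∩ {Bob, Ivy, Jo, Mae} = {Ivy, Jo}
So ⟦local ball that vanished on Vic⟧ = {Ivy, Jo}.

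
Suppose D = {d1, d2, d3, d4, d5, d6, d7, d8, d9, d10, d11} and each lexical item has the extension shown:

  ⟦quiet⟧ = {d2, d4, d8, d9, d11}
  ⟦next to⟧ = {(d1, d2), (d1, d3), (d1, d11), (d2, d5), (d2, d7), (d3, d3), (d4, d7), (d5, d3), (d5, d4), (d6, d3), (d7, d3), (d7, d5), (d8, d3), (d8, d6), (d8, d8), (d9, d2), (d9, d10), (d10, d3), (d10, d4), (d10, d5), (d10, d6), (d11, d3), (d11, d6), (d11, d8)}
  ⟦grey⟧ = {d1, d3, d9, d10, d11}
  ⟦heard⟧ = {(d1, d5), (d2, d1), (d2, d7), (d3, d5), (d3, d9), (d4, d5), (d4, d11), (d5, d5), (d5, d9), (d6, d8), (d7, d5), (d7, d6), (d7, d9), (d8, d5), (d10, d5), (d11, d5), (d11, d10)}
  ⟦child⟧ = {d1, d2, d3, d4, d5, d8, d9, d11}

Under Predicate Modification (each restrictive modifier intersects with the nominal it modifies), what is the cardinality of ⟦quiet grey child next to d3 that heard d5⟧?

⟦next to d3⟧ = {x : ⟨x, d3⟩ ∈ ⟦next to⟧} = {d1, d3, d5, d6, d7, d8, d10, d11}
⟦that heard d5⟧ = {x : ⟨x, d5⟩ ∈ ⟦heard⟧} = {d1, d3, d4, d5, d7, d8, d10, d11}
⟦child⟧ = {d1, d2, d3, d4, d5, d8, d9, d11}
… ∩ ⟦next to d3⟧ = {d1, d2, d3, d4, d5, d8, d9, d11} ∩ {d1, d3, d5, d6, d7, d8, d10, d11} = {d1, d3, d5, d8, d11}
… ∩ ⟦that heard d5⟧ = {d1, d3, d5, d8, d11} ∩ {d1, d3, d4, d5, d7, d8, d10, d11} = {d1, d3, d5, d8, d11}
… ∩ ⟦quiet⟧ = {d1, d3, d5, d8, d11} ∩ {d2, d4, d8, d9, d11} = {d8, d11}
… ∩ ⟦grey⟧ = {d8, d11} ∩ {d1, d3, d9, d10, d11} = {d11}
⟦quiet grey child next to d3 that heard d5⟧ = {d11}, so the cardinality is 1.

1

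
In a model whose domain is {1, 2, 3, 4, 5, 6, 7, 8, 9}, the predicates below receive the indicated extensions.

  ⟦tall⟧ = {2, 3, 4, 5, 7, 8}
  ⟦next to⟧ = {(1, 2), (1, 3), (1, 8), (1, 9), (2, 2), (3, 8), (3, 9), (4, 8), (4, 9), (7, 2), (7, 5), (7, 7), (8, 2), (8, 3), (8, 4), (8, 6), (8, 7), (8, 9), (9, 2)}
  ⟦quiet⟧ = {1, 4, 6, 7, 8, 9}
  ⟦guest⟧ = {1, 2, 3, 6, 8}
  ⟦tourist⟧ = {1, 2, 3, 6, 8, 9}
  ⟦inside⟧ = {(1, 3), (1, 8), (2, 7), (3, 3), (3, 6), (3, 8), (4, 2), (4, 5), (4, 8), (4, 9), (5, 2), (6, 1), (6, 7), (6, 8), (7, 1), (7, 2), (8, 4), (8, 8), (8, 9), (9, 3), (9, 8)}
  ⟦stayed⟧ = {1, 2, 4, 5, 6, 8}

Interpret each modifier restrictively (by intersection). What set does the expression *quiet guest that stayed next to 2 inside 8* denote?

⟦that stayed⟧ = ⟦stayed⟧ = {1, 2, 4, 5, 6, 8}
⟦next to 2⟧ = {x : ⟨x, 2⟩ ∈ ⟦next to⟧} = {1, 2, 7, 8, 9}
⟦inside 8⟧ = {x : ⟨x, 8⟩ ∈ ⟦inside⟧} = {1, 3, 4, 6, 8, 9}
⟦guest⟧ = {1, 2, 3, 6, 8}
… ∩ ⟦that stayed⟧ = {1, 2, 3, 6, 8} ∩ {1, 2, 4, 5, 6, 8} = {1, 2, 6, 8}
… ∩ ⟦next to 2⟧ = {1, 2, 6, 8} ∩ {1, 2, 7, 8, 9} = {1, 2, 8}
… ∩ ⟦inside 8⟧ = {1, 2, 8} ∩ {1, 3, 4, 6, 8, 9} = {1, 8}
… ∩ ⟦quiet⟧ = {1, 8} ∩ {1, 4, 6, 7, 8, 9} = {1, 8}
So ⟦quiet guest that stayed next to 2 inside 8⟧ = {1, 8}.

{1, 8}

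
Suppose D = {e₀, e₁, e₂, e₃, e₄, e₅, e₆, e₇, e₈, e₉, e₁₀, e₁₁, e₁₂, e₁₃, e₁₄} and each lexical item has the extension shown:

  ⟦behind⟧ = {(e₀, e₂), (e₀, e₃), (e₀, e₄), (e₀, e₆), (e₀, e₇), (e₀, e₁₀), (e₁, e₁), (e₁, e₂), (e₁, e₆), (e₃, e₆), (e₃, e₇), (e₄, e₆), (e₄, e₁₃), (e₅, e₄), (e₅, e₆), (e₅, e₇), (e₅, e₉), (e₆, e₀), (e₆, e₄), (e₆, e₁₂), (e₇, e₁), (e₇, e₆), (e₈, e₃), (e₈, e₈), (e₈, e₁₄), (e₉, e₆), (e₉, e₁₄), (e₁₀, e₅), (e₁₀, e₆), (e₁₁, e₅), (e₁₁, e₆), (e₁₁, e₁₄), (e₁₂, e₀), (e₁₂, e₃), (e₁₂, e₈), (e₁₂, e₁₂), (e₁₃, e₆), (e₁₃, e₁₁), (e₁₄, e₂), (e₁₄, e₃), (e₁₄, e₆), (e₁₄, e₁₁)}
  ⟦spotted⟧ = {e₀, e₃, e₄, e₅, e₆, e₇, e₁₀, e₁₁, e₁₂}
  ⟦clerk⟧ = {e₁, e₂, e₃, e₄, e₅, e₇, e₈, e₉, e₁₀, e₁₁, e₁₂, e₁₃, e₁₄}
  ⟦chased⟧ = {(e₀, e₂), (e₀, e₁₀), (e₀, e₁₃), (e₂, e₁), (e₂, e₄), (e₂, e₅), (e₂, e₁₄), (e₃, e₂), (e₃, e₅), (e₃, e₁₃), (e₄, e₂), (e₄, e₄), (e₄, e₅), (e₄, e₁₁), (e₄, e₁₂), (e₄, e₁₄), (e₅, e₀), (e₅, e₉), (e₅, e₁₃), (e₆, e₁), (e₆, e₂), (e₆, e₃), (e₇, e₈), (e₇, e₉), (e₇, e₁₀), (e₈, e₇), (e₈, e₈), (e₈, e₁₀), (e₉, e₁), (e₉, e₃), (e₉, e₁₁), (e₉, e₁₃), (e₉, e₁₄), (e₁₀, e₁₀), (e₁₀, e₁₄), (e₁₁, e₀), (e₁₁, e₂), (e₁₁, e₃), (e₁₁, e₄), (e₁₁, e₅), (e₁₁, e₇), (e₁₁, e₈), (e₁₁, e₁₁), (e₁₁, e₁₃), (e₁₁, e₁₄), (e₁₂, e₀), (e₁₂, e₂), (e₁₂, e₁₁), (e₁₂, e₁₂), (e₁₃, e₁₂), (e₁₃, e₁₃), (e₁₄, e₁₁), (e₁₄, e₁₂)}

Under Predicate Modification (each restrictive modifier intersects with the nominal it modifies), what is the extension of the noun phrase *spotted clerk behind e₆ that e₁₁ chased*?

{e₃, e₄, e₅, e₇, e₁₁}

⟦behind e₆⟧ = {x : ⟨x, e₆⟩ ∈ ⟦behind⟧} = {e₀, e₁, e₃, e₄, e₅, e₇, e₉, e₁₀, e₁₁, e₁₃, e₁₄}
⟦that e₁₁ chased⟧ = {x : ⟨e₁₁, x⟩ ∈ ⟦chased⟧} = {e₀, e₂, e₃, e₄, e₅, e₇, e₈, e₁₁, e₁₃, e₁₄}
⟦clerk⟧ = {e₁, e₂, e₃, e₄, e₅, e₇, e₈, e₉, e₁₀, e₁₁, e₁₂, e₁₃, e₁₄}
… ∩ ⟦behind e₆⟧ = {e₁, e₂, e₃, e₄, e₅, e₇, e₈, e₉, e₁₀, e₁₁, e₁₂, e₁₃, e₁₄} ∩ {e₀, e₁, e₃, e₄, e₅, e₇, e₉, e₁₀, e₁₁, e₁₃, e₁₄} = {e₁, e₃, e₄, e₅, e₇, e₉, e₁₀, e₁₁, e₁₃, e₁₄}
… ∩ ⟦that e₁₁ chased⟧ = {e₁, e₃, e₄, e₅, e₇, e₉, e₁₀, e₁₁, e₁₃, e₁₄} ∩ {e₀, e₂, e₃, e₄, e₅, e₇, e₈, e₁₁, e₁₃, e₁₄} = {e₃, e₄, e₅, e₇, e₁₁, e₁₃, e₁₄}
… ∩ ⟦spotted⟧ = {e₃, e₄, e₅, e₇, e₁₁, e₁₃, e₁₄} ∩ {e₀, e₃, e₄, e₅, e₆, e₇, e₁₀, e₁₁, e₁₂} = {e₃, e₄, e₅, e₇, e₁₁}
So ⟦spotted clerk behind e₆ that e₁₁ chased⟧ = {e₃, e₄, e₅, e₇, e₁₁}.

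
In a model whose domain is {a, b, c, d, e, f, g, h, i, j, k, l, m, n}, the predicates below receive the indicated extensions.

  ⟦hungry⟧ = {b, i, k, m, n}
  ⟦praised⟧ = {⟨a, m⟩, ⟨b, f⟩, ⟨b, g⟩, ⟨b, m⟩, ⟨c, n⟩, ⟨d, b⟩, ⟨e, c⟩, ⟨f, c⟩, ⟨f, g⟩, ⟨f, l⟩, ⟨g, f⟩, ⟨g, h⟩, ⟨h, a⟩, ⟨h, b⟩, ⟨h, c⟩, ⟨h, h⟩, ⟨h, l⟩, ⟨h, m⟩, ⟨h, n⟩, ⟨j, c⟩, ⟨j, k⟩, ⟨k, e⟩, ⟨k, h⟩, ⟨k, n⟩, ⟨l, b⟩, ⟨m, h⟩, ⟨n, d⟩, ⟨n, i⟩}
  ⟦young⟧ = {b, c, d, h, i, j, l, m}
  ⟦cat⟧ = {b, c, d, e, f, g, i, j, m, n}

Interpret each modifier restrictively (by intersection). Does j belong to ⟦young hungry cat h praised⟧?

no

⟦h praised⟧ = {x : ⟨h, x⟩ ∈ ⟦praised⟧} = {a, b, c, h, l, m, n}
⟦cat⟧ = {b, c, d, e, f, g, i, j, m, n}
… ∩ ⟦h praised⟧ = {b, c, d, e, f, g, i, j, m, n} ∩ {a, b, c, h, l, m, n} = {b, c, m, n}
… ∩ ⟦young⟧ = {b, c, m, n} ∩ {b, c, d, h, i, j, l, m} = {b, c, m}
… ∩ ⟦hungry⟧ = {b, c, m} ∩ {b, i, k, m, n} = {b, m}
⟦young hungry cat h praised⟧ = {b, m}; j ∉ this set.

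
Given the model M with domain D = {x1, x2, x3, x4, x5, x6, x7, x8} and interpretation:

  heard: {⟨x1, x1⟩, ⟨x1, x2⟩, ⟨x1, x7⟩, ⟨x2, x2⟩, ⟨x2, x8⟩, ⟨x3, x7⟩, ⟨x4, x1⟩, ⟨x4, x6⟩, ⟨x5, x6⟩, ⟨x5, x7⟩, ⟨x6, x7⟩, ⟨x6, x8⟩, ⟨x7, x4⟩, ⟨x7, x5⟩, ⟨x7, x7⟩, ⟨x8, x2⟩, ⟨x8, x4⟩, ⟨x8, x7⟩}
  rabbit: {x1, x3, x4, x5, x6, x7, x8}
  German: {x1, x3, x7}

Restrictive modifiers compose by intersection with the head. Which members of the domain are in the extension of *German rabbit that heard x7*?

{x1, x3, x7}

⟦that heard x7⟧ = {x : ⟨x, x7⟩ ∈ ⟦heard⟧} = {x1, x3, x5, x6, x7, x8}
⟦rabbit⟧ = {x1, x3, x4, x5, x6, x7, x8}
… ∩ ⟦that heard x7⟧ = {x1, x3, x4, x5, x6, x7, x8} ∩ {x1, x3, x5, x6, x7, x8} = {x1, x3, x5, x6, x7, x8}
… ∩ ⟦German⟧ = {x1, x3, x5, x6, x7, x8} ∩ {x1, x3, x7} = {x1, x3, x7}
So ⟦German rabbit that heard x7⟧ = {x1, x3, x7}.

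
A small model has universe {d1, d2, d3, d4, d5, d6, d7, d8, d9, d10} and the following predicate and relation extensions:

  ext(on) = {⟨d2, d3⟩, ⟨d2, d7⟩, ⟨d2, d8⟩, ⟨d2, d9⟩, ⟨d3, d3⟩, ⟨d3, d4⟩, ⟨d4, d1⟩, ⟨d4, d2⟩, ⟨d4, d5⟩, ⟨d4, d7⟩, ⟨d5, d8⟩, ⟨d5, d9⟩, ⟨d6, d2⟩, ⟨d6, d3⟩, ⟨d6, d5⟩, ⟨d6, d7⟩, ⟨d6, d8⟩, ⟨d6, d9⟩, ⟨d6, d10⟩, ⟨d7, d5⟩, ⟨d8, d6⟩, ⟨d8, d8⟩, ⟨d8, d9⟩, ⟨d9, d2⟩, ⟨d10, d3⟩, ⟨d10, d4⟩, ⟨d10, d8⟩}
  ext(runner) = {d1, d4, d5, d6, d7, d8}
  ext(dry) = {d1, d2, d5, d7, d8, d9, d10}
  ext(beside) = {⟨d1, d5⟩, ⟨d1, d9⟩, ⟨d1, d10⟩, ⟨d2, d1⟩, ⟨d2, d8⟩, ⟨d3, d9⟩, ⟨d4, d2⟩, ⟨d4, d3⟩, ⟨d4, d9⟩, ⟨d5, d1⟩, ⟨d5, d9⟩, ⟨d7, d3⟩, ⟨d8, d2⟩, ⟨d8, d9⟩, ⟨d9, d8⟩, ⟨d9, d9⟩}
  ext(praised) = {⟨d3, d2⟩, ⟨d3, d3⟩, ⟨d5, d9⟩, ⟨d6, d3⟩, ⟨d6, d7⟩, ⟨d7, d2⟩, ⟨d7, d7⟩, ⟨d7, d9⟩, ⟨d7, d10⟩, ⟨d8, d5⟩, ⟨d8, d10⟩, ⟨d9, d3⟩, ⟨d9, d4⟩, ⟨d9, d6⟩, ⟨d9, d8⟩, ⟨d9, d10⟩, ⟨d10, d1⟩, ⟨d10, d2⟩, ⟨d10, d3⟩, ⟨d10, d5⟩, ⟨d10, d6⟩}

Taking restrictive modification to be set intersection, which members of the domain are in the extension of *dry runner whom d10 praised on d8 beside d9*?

⟦whom d10 praised⟧ = {x : ⟨d10, x⟩ ∈ ⟦praised⟧} = {d1, d2, d3, d5, d6}
⟦on d8⟧ = {x : ⟨x, d8⟩ ∈ ⟦on⟧} = {d2, d5, d6, d8, d10}
⟦beside d9⟧ = {x : ⟨x, d9⟩ ∈ ⟦beside⟧} = {d1, d3, d4, d5, d8, d9}
⟦runner⟧ = {d1, d4, d5, d6, d7, d8}
… ∩ ⟦whom d10 praised⟧ = {d1, d4, d5, d6, d7, d8} ∩ {d1, d2, d3, d5, d6} = {d1, d5, d6}
… ∩ ⟦on d8⟧ = {d1, d5, d6} ∩ {d2, d5, d6, d8, d10} = {d5, d6}
… ∩ ⟦beside d9⟧ = {d5, d6} ∩ {d1, d3, d4, d5, d8, d9} = {d5}
… ∩ ⟦dry⟧ = {d5} ∩ {d1, d2, d5, d7, d8, d9, d10} = {d5}
So ⟦dry runner whom d10 praised on d8 beside d9⟧ = {d5}.

{d5}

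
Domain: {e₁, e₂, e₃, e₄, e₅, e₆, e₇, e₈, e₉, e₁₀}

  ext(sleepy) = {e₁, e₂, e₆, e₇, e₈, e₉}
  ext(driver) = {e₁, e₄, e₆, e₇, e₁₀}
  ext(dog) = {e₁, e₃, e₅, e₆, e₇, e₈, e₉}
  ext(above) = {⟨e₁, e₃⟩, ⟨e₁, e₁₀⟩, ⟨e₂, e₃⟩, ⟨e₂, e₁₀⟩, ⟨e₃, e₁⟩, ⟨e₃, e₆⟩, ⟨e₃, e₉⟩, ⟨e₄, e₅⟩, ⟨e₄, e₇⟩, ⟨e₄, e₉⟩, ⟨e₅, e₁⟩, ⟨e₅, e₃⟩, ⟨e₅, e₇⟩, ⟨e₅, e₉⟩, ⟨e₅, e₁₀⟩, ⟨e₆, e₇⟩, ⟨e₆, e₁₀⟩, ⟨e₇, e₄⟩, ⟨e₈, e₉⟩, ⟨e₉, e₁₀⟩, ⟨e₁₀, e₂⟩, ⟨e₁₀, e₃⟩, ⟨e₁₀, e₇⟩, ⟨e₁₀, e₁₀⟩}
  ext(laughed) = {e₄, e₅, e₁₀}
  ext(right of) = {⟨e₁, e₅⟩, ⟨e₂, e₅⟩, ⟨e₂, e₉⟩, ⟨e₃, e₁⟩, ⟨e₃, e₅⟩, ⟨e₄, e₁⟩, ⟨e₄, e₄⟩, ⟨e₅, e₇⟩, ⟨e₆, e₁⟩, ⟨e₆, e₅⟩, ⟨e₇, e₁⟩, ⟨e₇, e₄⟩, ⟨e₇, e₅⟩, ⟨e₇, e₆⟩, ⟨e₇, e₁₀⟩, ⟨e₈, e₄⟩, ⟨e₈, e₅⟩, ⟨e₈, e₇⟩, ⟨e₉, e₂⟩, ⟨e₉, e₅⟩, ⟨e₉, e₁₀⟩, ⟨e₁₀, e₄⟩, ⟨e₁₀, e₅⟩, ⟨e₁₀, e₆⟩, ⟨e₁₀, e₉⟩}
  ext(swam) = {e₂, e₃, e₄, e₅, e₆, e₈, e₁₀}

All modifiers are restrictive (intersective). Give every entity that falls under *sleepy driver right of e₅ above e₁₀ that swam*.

⟦right of e₅⟧ = {x : ⟨x, e₅⟩ ∈ ⟦right of⟧} = {e₁, e₂, e₃, e₆, e₇, e₈, e₉, e₁₀}
⟦above e₁₀⟧ = {x : ⟨x, e₁₀⟩ ∈ ⟦above⟧} = {e₁, e₂, e₅, e₆, e₉, e₁₀}
⟦that swam⟧ = ⟦swam⟧ = {e₂, e₃, e₄, e₅, e₆, e₈, e₁₀}
⟦driver⟧ = {e₁, e₄, e₆, e₇, e₁₀}
… ∩ ⟦right of e₅⟧ = {e₁, e₄, e₆, e₇, e₁₀} ∩ {e₁, e₂, e₃, e₆, e₇, e₈, e₉, e₁₀} = {e₁, e₆, e₇, e₁₀}
… ∩ ⟦above e₁₀⟧ = {e₁, e₆, e₇, e₁₀} ∩ {e₁, e₂, e₅, e₆, e₉, e₁₀} = {e₁, e₆, e₁₀}
… ∩ ⟦that swam⟧ = {e₁, e₆, e₁₀} ∩ {e₂, e₃, e₄, e₅, e₆, e₈, e₁₀} = {e₆, e₁₀}
… ∩ ⟦sleepy⟧ = {e₆, e₁₀} ∩ {e₁, e₂, e₆, e₇, e₈, e₉} = {e₆}
So ⟦sleepy driver right of e₅ above e₁₀ that swam⟧ = {e₆}.

{e₆}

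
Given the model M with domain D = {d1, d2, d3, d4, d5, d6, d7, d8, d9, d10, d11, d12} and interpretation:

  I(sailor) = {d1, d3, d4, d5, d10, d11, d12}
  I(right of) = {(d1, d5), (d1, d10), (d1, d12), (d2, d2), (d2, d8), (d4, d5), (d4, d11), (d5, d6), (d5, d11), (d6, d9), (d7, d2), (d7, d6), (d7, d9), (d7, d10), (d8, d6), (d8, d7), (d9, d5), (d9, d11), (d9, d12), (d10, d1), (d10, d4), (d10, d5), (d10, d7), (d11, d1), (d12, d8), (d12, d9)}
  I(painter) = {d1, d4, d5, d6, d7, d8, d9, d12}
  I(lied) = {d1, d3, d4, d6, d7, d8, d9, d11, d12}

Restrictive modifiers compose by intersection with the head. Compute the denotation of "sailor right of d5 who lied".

{d1, d4}

⟦right of d5⟧ = {x : ⟨x, d5⟩ ∈ ⟦right of⟧} = {d1, d4, d9, d10}
⟦who lied⟧ = ⟦lied⟧ = {d1, d3, d4, d6, d7, d8, d9, d11, d12}
⟦sailor⟧ = {d1, d3, d4, d5, d10, d11, d12}
… ∩ ⟦right of d5⟧ = {d1, d3, d4, d5, d10, d11, d12} ∩ {d1, d4, d9, d10} = {d1, d4, d10}
… ∩ ⟦who lied⟧ = {d1, d4, d10} ∩ {d1, d3, d4, d6, d7, d8, d9, d11, d12} = {d1, d4}
So ⟦sailor right of d5 who lied⟧ = {d1, d4}.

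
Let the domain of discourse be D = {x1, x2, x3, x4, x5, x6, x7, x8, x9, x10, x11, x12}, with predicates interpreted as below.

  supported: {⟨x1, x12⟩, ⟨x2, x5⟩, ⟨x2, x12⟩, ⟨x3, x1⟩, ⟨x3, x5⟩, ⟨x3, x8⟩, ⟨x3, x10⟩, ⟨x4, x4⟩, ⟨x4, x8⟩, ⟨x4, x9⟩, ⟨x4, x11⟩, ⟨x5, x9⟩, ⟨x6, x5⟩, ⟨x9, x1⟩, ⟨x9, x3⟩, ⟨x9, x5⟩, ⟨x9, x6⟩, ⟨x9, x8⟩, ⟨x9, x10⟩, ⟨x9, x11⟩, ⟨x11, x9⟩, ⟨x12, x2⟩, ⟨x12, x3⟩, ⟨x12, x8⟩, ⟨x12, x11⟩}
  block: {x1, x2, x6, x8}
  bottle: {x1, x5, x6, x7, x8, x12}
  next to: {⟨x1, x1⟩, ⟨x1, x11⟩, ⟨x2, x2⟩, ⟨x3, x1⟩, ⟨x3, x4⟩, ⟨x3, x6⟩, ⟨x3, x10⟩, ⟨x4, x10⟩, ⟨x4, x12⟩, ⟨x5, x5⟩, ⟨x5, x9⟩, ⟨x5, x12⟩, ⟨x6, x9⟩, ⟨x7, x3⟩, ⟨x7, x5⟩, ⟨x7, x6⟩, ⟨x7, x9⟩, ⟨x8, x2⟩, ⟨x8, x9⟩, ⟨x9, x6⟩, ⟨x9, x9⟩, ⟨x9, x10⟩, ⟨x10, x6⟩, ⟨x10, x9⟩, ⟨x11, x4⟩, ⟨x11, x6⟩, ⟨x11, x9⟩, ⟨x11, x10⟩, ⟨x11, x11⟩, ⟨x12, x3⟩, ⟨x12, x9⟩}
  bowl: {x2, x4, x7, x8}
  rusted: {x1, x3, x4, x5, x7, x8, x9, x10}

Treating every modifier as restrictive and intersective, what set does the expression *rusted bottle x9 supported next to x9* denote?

{x5, x8}

⟦x9 supported⟧ = {x : ⟨x9, x⟩ ∈ ⟦supported⟧} = {x1, x3, x5, x6, x8, x10, x11}
⟦next to x9⟧ = {x : ⟨x, x9⟩ ∈ ⟦next to⟧} = {x5, x6, x7, x8, x9, x10, x11, x12}
⟦bottle⟧ = {x1, x5, x6, x7, x8, x12}
… ∩ ⟦x9 supported⟧ = {x1, x5, x6, x7, x8, x12} ∩ {x1, x3, x5, x6, x8, x10, x11} = {x1, x5, x6, x8}
… ∩ ⟦next to x9⟧ = {x1, x5, x6, x8} ∩ {x5, x6, x7, x8, x9, x10, x11, x12} = {x5, x6, x8}
… ∩ ⟦rusted⟧ = {x5, x6, x8} ∩ {x1, x3, x4, x5, x7, x8, x9, x10} = {x5, x8}
So ⟦rusted bottle x9 supported next to x9⟧ = {x5, x8}.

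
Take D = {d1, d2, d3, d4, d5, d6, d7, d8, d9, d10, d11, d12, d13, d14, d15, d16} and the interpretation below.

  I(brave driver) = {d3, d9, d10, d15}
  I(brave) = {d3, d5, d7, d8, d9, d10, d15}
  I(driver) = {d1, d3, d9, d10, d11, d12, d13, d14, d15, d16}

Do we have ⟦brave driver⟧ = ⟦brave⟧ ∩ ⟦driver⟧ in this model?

yes

⟦brave⟧ ∩ ⟦driver⟧ = {d3, d5, d7, d8, d9, d10, d15} ∩ {d1, d3, d9, d10, d11, d12, d13, d14, d15, d16} = {d3, d9, d10, d15}
Observed ⟦brave driver⟧ = {d3, d9, d10, d15}.
These coincide, so the modifier is intersective here.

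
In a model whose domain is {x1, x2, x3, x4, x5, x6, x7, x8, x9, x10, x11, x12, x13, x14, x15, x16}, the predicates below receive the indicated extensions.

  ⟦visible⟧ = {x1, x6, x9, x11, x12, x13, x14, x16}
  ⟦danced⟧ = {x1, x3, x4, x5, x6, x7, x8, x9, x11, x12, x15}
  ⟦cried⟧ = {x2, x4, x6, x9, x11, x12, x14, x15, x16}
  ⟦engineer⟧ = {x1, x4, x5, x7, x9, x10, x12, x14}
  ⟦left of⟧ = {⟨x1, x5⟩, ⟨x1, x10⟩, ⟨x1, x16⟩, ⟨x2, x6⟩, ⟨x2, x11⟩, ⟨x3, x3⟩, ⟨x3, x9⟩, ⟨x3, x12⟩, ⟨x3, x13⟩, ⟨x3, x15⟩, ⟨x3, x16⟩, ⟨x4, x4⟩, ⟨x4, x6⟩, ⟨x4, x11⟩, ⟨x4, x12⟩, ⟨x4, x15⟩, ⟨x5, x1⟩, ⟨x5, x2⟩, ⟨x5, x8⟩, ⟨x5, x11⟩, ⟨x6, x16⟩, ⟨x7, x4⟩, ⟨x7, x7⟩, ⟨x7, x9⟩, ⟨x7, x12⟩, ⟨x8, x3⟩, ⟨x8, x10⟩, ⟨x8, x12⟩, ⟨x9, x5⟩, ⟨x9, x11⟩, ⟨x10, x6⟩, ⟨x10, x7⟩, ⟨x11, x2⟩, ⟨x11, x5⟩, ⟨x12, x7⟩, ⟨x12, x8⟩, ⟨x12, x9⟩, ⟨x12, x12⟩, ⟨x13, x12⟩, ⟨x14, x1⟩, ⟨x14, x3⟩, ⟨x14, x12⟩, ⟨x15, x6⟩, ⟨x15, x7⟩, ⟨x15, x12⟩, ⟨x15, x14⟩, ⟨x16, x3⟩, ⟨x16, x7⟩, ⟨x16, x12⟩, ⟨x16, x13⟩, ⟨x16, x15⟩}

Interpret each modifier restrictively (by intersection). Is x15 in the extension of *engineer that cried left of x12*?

no

⟦that cried⟧ = ⟦cried⟧ = {x2, x4, x6, x9, x11, x12, x14, x15, x16}
⟦left of x12⟧ = {x : ⟨x, x12⟩ ∈ ⟦left of⟧} = {x3, x4, x7, x8, x12, x13, x14, x15, x16}
⟦engineer⟧ = {x1, x4, x5, x7, x9, x10, x12, x14}
… ∩ ⟦that cried⟧ = {x1, x4, x5, x7, x9, x10, x12, x14} ∩ {x2, x4, x6, x9, x11, x12, x14, x15, x16} = {x4, x9, x12, x14}
… ∩ ⟦left of x12⟧ = {x4, x9, x12, x14} ∩ {x3, x4, x7, x8, x12, x13, x14, x15, x16} = {x4, x12, x14}
⟦engineer that cried left of x12⟧ = {x4, x12, x14}; x15 ∉ this set.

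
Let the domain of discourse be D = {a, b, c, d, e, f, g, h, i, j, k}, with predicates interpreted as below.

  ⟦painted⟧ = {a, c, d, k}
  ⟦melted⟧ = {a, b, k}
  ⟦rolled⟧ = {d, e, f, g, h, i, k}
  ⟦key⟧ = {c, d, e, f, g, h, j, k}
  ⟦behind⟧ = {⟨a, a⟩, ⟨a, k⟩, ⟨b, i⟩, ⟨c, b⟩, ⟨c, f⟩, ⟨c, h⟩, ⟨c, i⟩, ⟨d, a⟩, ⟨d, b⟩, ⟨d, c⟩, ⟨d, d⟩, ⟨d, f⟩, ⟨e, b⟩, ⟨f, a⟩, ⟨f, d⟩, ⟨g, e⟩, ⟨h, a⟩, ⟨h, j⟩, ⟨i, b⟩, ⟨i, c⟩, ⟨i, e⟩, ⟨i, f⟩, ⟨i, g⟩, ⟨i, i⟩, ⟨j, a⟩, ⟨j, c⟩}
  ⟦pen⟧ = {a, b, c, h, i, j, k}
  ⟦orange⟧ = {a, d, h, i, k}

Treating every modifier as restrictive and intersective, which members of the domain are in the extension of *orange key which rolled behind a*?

{d, h}

⟦which rolled⟧ = ⟦rolled⟧ = {d, e, f, g, h, i, k}
⟦behind a⟧ = {x : ⟨x, a⟩ ∈ ⟦behind⟧} = {a, d, f, h, j}
⟦key⟧ = {c, d, e, f, g, h, j, k}
… ∩ ⟦which rolled⟧ = {c, d, e, f, g, h, j, k} ∩ {d, e, f, g, h, i, k} = {d, e, f, g, h, k}
… ∩ ⟦behind a⟧ = {d, e, f, g, h, k} ∩ {a, d, f, h, j} = {d, f, h}
… ∩ ⟦orange⟧ = {d, f, h} ∩ {a, d, h, i, k} = {d, h}
So ⟦orange key which rolled behind a⟧ = {d, h}.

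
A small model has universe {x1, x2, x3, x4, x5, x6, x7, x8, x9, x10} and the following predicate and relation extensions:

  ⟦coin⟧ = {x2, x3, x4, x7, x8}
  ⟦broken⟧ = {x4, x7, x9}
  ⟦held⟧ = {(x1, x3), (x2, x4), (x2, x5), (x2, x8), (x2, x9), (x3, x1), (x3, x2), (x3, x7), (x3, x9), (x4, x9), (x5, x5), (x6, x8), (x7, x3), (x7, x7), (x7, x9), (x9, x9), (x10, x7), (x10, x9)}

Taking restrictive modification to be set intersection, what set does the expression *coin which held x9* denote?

⟦which held x9⟧ = {x : ⟨x, x9⟩ ∈ ⟦held⟧} = {x2, x3, x4, x7, x9, x10}
⟦coin⟧ = {x2, x3, x4, x7, x8}
… ∩ ⟦which held x9⟧ = {x2, x3, x4, x7, x8} ∩ {x2, x3, x4, x7, x9, x10} = {x2, x3, x4, x7}
So ⟦coin which held x9⟧ = {x2, x3, x4, x7}.

{x2, x3, x4, x7}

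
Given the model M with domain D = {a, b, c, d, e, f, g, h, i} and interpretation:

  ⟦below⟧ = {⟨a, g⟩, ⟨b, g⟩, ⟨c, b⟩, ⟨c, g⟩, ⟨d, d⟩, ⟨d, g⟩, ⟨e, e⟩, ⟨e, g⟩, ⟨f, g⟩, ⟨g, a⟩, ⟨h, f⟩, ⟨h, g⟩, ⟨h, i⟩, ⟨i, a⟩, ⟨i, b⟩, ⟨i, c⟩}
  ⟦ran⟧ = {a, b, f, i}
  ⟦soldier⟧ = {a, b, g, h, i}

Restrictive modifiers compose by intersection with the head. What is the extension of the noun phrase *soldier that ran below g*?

⟦that ran⟧ = ⟦ran⟧ = {a, b, f, i}
⟦below g⟧ = {x : ⟨x, g⟩ ∈ ⟦below⟧} = {a, b, c, d, e, f, h}
⟦soldier⟧ = {a, b, g, h, i}
… ∩ ⟦that ran⟧ = {a, b, g, h, i} ∩ {a, b, f, i} = {a, b, i}
… ∩ ⟦below g⟧ = {a, b, i} ∩ {a, b, c, d, e, f, h} = {a, b}
So ⟦soldier that ran below g⟧ = {a, b}.

{a, b}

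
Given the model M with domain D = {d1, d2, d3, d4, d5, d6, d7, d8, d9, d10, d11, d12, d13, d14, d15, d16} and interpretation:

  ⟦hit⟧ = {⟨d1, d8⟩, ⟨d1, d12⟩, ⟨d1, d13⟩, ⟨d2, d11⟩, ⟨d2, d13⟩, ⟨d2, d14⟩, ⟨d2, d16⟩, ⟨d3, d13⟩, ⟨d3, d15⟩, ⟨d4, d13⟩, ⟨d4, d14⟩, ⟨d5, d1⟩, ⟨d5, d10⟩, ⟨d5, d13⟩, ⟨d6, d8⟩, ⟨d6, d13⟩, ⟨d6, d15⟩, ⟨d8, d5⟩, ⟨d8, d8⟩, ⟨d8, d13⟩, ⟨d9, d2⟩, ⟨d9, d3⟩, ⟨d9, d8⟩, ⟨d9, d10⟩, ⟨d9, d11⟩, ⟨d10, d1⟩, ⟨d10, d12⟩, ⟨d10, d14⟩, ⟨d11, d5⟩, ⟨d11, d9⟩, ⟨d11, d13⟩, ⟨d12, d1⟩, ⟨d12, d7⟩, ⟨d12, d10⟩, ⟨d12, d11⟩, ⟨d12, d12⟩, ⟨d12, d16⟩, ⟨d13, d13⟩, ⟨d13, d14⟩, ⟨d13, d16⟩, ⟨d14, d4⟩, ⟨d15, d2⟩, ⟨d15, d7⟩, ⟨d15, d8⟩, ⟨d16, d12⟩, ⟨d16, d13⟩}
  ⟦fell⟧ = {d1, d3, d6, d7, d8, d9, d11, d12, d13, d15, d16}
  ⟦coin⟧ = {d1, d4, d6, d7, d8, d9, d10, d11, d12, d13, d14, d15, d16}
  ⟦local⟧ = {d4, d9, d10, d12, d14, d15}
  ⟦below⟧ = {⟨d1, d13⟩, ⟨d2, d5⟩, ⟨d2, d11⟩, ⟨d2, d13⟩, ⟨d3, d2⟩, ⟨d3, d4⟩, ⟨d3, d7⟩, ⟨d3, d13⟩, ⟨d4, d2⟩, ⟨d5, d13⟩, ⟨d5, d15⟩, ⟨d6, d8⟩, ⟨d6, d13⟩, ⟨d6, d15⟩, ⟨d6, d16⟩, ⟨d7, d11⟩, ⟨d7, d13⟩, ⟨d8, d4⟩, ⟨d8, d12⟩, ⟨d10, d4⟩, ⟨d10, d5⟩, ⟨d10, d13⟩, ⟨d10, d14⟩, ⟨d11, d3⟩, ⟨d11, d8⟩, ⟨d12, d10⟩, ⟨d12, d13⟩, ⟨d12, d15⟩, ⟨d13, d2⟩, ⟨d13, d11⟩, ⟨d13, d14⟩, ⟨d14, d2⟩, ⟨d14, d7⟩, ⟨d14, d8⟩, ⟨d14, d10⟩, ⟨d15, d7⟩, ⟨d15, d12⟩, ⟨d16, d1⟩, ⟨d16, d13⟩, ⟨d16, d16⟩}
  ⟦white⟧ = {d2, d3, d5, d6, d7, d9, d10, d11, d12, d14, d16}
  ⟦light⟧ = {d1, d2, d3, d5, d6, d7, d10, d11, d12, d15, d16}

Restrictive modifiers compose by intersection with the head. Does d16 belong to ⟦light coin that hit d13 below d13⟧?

⟦that hit d13⟧ = {x : ⟨x, d13⟩ ∈ ⟦hit⟧} = {d1, d2, d3, d4, d5, d6, d8, d11, d13, d16}
⟦below d13⟧ = {x : ⟨x, d13⟩ ∈ ⟦below⟧} = {d1, d2, d3, d5, d6, d7, d10, d12, d16}
⟦coin⟧ = {d1, d4, d6, d7, d8, d9, d10, d11, d12, d13, d14, d15, d16}
… ∩ ⟦that hit d13⟧ = {d1, d4, d6, d7, d8, d9, d10, d11, d12, d13, d14, d15, d16} ∩ {d1, d2, d3, d4, d5, d6, d8, d11, d13, d16} = {d1, d4, d6, d8, d11, d13, d16}
… ∩ ⟦below d13⟧ = {d1, d4, d6, d8, d11, d13, d16} ∩ {d1, d2, d3, d5, d6, d7, d10, d12, d16} = {d1, d6, d16}
… ∩ ⟦light⟧ = {d1, d6, d16} ∩ {d1, d2, d3, d5, d6, d7, d10, d11, d12, d15, d16} = {d1, d6, d16}
⟦light coin that hit d13 below d13⟧ = {d1, d6, d16}; d16 ∈ this set.

yes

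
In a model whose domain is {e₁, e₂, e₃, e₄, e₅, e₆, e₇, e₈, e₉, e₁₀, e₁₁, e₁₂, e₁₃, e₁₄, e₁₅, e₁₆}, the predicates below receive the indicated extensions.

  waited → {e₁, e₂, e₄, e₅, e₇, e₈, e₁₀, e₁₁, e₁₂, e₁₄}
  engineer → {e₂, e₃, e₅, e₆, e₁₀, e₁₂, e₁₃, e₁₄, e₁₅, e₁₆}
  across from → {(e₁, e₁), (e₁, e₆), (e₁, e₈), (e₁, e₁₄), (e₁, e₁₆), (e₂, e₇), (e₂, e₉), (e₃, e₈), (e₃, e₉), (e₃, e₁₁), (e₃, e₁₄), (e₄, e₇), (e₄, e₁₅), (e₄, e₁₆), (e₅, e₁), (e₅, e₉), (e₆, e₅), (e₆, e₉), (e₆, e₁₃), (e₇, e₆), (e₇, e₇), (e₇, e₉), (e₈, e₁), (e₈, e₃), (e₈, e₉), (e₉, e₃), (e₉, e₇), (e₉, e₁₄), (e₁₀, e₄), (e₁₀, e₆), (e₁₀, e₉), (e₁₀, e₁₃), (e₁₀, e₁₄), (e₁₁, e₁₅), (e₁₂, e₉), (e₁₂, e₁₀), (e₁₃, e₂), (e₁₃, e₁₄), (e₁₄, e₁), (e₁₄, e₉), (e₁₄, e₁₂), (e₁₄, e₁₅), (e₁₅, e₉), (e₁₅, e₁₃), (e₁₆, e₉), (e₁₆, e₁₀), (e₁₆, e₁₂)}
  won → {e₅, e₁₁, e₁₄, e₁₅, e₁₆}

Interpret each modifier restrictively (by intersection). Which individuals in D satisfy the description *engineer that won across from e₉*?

⟦that won⟧ = ⟦won⟧ = {e₅, e₁₁, e₁₄, e₁₅, e₁₆}
⟦across from e₉⟧ = {x : ⟨x, e₉⟩ ∈ ⟦across from⟧} = {e₂, e₃, e₅, e₆, e₇, e₈, e₁₀, e₁₂, e₁₄, e₁₅, e₁₆}
⟦engineer⟧ = {e₂, e₃, e₅, e₆, e₁₀, e₁₂, e₁₃, e₁₄, e₁₅, e₁₆}
… ∩ ⟦that won⟧ = {e₂, e₃, e₅, e₆, e₁₀, e₁₂, e₁₃, e₁₄, e₁₅, e₁₆} ∩ {e₅, e₁₁, e₁₄, e₁₅, e₁₆} = {e₅, e₁₄, e₁₅, e₁₆}
… ∩ ⟦across from e₉⟧ = {e₅, e₁₄, e₁₅, e₁₆} ∩ {e₂, e₃, e₅, e₆, e₇, e₈, e₁₀, e₁₂, e₁₄, e₁₅, e₁₆} = {e₅, e₁₄, e₁₅, e₁₆}
So ⟦engineer that won across from e₉⟧ = {e₅, e₁₄, e₁₅, e₁₆}.

{e₅, e₁₄, e₁₅, e₁₆}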